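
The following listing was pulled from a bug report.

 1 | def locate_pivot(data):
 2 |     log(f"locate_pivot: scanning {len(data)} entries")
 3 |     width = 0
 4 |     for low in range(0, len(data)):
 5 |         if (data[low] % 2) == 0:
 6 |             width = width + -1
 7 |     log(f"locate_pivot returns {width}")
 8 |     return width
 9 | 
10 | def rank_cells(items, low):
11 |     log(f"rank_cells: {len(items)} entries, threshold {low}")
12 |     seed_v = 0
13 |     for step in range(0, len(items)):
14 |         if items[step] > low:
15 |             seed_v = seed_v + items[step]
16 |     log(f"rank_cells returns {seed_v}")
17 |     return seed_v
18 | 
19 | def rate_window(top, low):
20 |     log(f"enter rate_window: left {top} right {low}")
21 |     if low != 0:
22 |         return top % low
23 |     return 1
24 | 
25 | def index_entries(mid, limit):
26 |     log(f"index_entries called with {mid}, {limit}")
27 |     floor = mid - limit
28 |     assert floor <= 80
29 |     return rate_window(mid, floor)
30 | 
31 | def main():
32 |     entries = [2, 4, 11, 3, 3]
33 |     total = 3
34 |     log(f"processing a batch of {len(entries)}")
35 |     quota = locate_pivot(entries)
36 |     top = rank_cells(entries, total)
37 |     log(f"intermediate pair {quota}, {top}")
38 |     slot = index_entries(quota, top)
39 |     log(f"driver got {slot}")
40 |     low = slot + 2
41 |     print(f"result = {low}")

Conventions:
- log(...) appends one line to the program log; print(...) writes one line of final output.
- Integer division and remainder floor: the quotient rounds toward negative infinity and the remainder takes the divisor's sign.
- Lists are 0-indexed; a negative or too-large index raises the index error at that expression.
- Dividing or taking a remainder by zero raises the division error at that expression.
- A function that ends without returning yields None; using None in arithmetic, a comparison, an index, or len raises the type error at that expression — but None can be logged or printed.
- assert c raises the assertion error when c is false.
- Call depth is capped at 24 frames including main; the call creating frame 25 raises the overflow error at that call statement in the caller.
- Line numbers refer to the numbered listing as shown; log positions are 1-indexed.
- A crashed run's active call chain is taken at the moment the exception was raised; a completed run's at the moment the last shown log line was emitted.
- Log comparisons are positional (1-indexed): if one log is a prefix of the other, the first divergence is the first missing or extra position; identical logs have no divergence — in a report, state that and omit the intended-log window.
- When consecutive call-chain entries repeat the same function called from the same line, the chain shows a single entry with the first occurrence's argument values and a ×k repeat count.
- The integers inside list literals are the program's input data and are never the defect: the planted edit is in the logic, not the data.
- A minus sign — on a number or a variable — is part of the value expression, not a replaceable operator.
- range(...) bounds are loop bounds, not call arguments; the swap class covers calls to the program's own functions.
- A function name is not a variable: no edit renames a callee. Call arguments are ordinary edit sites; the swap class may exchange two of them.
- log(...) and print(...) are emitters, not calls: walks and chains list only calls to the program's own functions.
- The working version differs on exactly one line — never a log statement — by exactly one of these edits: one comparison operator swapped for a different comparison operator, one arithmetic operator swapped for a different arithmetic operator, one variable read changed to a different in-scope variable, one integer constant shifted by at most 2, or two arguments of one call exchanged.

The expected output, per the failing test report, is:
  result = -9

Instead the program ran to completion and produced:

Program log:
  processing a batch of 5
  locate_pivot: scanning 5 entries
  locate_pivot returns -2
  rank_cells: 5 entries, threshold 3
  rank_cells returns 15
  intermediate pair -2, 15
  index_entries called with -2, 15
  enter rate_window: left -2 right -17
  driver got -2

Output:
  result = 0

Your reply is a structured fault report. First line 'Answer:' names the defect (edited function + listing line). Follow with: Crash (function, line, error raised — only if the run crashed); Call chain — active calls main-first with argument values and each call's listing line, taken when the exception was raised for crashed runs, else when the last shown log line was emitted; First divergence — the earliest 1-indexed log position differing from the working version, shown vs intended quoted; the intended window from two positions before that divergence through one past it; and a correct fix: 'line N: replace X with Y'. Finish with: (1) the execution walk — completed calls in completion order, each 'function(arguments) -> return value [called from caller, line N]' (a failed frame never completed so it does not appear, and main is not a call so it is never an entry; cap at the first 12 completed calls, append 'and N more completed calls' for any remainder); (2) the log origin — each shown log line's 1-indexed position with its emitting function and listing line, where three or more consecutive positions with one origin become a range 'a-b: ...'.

Answer: the defect is in locate_pivot at line 6.
Key fact: Position 3 is the first bad log line: 'locate_pivot returns -2' should read 'locate_pivot returns 2'.
Call chain: main.
First divergence: position 3; shown 'locate_pivot returns -2' vs intended 'locate_pivot returns 2'.
Intended log window:
  1: processing a batch of 5
  2: locate_pivot: scanning 5 entries
  3: locate_pivot returns 2
  4: rank_cells: 5 entries, threshold 3
Execution walk:
  locate_pivot([2, 4, 11, 3, 3]) -> -2  [called from main, line 35]
  rank_cells([2, 4, 11, 3, 3], 3) -> 15  [called from main, line 36]
  rate_window(-2, -17) -> -2  [called from index_entries, line 29]
  index_entries(-2, 15) -> -2  [called from main, line 38]
Log origins:
  1 — main, line 34
  2 — locate_pivot, line 2
  3 — locate_pivot, line 7
  4 — rank_cells, line 11
  5 — rank_cells, line 16
  6 — main, line 37
  7 — index_entries, line 26
  8 — rate_window, line 20
  9 — main, line 39
A correct fix: line 6: replace `-1` with `1`.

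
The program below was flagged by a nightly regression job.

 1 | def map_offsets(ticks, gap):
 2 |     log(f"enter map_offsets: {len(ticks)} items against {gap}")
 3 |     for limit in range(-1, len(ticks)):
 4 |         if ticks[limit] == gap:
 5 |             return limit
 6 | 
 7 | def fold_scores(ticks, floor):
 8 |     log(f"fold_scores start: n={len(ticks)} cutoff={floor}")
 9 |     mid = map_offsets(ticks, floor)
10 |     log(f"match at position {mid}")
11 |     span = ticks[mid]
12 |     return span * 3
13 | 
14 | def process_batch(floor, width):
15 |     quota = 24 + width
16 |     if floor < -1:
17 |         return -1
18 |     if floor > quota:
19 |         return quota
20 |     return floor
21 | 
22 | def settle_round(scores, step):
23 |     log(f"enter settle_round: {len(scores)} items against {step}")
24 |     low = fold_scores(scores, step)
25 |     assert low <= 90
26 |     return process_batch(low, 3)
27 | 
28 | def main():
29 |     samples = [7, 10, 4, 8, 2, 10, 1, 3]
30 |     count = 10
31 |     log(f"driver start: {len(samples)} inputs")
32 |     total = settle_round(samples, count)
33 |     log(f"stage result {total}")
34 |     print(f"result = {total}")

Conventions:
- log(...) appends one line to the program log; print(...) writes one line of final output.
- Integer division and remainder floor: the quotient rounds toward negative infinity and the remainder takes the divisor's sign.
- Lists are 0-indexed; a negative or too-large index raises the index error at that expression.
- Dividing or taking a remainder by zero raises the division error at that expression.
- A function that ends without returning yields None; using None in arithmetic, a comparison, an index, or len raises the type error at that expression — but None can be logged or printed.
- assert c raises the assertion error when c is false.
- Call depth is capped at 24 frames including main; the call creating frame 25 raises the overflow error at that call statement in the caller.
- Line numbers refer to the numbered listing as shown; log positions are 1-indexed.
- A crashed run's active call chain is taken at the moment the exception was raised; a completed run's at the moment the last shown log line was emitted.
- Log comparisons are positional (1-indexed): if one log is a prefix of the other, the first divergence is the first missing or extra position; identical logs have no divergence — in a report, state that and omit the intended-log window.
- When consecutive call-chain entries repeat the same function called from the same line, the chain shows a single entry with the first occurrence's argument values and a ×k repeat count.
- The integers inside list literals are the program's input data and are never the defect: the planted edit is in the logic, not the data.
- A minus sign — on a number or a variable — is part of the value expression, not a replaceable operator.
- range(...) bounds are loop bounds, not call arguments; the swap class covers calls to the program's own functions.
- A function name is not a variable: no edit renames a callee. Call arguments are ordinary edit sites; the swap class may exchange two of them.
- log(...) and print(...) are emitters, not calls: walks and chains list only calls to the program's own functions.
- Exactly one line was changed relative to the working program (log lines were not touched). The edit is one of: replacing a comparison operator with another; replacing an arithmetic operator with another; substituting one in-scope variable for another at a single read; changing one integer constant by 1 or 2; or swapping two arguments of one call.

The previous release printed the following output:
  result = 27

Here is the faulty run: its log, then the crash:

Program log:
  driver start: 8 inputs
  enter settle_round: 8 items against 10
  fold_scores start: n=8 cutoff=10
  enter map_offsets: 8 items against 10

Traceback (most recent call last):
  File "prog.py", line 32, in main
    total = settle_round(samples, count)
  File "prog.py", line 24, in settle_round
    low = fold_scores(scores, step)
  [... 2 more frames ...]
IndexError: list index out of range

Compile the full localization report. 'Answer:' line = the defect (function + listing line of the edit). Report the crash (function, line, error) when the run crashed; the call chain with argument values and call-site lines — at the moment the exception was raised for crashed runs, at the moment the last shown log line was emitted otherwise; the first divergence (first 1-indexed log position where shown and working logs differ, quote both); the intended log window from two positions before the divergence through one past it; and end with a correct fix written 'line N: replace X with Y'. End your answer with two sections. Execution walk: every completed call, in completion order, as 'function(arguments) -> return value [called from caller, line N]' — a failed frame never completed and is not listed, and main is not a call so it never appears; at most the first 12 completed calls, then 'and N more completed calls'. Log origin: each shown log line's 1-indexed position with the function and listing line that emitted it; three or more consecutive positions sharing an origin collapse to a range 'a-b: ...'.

Answer: the defect is in map_offsets at line 3.
Core observation: After 4 matching log lines the faulty run goes silent, while the working version continues with 'match at position 1'.
Crash: map_offsets, line 4, IndexError.
Call chain: main -> settle_round([7, 10, 4, 8, 2, 10, 1, 3], 10) (called at line 32) -> fold_scores([7, 10, 4, 8, 2, 10, 1, 3], 10) (called at line 24) -> map_offsets([7, 10, 4, 8, 2, 10, 1, 3], 10) (called at line 9).
First divergence: position 5 — the faulty run's log ends after 4 lines; the working version continues with 'match at position 1'.
Intended log window:
  3: fold_scores start: n=8 cutoff=10
  4: enter map_offsets: 8 items against 10
  5: match at position 1
  6: stage result 27
Execution walk:
  (no call completed)
Log line origins:
  1: from main, line 31
  2: from settle_round, line 23
  3: from fold_scores, line 8
  4: from map_offsets, line 2
A correct fix: line 3: replace `-1` with `0`.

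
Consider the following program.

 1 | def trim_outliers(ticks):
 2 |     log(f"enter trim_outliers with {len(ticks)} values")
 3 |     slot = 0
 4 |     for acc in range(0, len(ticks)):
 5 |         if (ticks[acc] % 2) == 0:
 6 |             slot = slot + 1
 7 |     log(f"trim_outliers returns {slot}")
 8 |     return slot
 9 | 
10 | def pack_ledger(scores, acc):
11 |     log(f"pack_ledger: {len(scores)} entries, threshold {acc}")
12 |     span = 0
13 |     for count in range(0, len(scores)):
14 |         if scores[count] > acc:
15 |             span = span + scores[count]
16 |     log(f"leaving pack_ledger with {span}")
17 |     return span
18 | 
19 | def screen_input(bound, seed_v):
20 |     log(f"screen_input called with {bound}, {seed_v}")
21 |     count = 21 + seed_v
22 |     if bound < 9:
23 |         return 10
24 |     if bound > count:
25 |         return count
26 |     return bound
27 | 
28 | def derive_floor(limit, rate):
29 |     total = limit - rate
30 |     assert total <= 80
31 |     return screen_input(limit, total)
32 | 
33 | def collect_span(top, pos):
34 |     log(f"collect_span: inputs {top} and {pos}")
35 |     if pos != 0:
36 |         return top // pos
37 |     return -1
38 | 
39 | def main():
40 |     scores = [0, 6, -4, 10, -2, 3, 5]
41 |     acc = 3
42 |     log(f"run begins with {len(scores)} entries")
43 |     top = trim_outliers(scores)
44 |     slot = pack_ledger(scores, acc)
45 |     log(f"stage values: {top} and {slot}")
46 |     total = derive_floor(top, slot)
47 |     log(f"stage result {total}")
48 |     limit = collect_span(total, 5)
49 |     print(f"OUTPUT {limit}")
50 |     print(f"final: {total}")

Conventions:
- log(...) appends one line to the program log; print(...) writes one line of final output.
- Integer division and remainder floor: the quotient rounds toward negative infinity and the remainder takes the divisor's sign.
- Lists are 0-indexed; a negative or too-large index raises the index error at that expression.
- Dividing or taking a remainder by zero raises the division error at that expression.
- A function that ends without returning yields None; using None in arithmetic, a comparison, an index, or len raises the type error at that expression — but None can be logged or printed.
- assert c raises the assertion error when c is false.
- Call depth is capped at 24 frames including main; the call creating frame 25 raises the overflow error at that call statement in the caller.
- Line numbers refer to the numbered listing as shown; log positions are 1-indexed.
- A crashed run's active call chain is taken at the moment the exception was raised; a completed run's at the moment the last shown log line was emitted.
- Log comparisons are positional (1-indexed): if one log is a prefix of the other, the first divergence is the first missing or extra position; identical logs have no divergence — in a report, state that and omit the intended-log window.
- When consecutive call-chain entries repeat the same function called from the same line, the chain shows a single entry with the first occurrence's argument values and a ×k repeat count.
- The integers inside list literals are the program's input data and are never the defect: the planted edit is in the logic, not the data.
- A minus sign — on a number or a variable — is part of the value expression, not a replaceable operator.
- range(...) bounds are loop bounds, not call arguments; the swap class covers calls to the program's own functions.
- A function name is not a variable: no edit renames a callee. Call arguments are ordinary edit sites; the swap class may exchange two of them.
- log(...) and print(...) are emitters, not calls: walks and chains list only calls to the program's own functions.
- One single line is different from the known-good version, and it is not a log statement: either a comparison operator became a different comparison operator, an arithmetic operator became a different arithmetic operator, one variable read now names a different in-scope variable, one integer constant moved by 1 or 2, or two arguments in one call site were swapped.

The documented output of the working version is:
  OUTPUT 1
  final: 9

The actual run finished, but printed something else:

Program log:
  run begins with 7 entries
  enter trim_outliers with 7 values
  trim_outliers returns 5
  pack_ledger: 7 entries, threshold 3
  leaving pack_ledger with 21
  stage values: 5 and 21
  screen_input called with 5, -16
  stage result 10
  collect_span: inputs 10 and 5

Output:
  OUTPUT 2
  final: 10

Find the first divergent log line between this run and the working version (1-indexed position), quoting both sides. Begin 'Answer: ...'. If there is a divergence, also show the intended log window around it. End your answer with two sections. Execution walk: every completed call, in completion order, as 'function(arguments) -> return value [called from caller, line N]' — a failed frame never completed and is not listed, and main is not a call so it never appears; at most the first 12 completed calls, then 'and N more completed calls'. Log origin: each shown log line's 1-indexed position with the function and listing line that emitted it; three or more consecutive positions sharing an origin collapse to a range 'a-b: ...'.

Answer: at position 8 the run shows 'stage result 10' where the working version logs 'stage result 9'.
Intended log window:
  6: stage values: 5 and 21
  7: screen_input called with 5, -16
  8: stage result 9
  9: collect_span: inputs 9 and 5
Execution walk:
  trim_outliers([0, 6, -4, 10, -2, 3, 5]) -> 5  [called from main, line 43]
  pack_ledger([0, 6, -4, 10, -2, 3, 5], 3) -> 21  [called from main, line 44]
  screen_input(5, -16) -> 10  [called from derive_floor, line 31]
  derive_floor(5, 21) -> 10  [called from main, line 46]
  collect_span(10, 5) -> 2  [called from main, line 48]
Log origin:
  1: emitted by main (line 42)
  2: emitted by trim_outliers (line 2)
  3: emitted by trim_outliers (line 7)
  4: emitted by pack_ledger (line 11)
  5: emitted by pack_ledger (line 16)
  6: emitted by main (line 45)
  7: emitted by screen_input (line 20)
  8: emitted by main (line 47)
  9: emitted by collect_span (line 34)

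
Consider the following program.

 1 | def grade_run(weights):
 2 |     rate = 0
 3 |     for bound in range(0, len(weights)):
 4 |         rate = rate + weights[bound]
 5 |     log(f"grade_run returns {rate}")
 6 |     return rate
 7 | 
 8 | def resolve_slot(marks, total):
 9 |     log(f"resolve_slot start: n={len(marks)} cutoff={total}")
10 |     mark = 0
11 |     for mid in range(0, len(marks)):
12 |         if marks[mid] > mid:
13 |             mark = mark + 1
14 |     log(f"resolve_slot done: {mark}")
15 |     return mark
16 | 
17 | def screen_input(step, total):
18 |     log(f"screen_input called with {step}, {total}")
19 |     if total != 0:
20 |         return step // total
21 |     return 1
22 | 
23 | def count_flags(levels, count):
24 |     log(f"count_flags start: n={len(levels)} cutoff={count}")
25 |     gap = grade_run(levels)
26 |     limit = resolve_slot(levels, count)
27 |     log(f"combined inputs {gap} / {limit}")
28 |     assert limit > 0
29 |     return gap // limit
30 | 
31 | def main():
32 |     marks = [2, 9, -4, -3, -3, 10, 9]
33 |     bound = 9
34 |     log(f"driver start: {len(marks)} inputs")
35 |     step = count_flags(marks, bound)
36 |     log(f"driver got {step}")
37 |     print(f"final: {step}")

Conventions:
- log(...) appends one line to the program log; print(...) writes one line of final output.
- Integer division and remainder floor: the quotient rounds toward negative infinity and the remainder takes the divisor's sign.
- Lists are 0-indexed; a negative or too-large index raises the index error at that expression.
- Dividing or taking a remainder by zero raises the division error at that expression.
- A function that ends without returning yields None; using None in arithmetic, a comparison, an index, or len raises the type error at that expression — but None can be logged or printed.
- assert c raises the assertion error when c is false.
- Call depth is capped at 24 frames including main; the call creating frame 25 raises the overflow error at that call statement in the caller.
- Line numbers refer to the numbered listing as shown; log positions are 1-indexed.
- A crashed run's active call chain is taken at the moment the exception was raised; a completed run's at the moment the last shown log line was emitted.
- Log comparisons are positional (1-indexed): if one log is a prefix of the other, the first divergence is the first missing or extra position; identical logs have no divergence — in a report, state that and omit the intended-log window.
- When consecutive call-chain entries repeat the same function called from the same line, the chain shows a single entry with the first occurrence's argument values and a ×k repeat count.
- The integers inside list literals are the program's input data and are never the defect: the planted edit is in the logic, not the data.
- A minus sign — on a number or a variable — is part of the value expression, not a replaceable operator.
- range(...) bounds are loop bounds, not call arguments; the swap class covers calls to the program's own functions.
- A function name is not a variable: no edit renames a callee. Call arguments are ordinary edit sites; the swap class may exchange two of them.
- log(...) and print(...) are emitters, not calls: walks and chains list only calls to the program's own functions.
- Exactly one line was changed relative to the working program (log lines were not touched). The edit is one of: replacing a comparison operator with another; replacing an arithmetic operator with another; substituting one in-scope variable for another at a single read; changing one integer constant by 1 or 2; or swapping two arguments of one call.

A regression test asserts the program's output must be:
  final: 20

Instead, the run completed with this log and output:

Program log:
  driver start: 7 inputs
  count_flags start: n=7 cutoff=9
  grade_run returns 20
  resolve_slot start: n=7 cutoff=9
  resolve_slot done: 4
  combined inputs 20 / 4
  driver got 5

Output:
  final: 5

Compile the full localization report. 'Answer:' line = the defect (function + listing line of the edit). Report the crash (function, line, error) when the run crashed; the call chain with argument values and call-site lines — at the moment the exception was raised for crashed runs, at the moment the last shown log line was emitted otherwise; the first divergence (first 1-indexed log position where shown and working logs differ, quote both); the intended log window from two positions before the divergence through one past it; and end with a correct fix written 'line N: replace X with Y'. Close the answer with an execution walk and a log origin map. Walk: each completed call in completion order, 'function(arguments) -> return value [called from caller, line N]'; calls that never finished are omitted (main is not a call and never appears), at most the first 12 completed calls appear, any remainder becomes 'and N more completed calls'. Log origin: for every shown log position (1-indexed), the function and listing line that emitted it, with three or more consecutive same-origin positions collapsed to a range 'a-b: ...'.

Answer: the defect is in resolve_slot at line 12.
The tell: Log line 5 is where behavior first shows: 'resolve_slot done: 4' appears instead of 'resolve_slot done: 1'.
Call chain: main.
First divergence: position 5 — shown 'resolve_slot done: 4', intended 'resolve_slot done: 1'.
Intended log window:
  3: grade_run returns 20
  4: resolve_slot start: n=7 cutoff=9
  5: resolve_slot done: 1
  6: combined inputs 20 / 1
Execution walk:
  grade_run([2, 9, -4, -3, -3, 10, 9]) -> 20  [called from count_flags, line 25]
  resolve_slot([2, 9, -4, -3, -3, 10, 9], 9) -> 4  [called from count_flags, line 26]
  count_flags([2, 9, -4, -3, -3, 10, 9], 9) -> 5  [called from main, line 35]
Log origin:
  1: from main, line 34
  2: from count_flags, line 24
  3: from grade_run, line 5
  4: from resolve_slot, line 9
  5: from resolve_slot, line 14
  6: from count_flags, line 27
  7: from main, line 36
A correct fix: line 12: replace `marks[mid] > mid` with `marks[mid] > total`.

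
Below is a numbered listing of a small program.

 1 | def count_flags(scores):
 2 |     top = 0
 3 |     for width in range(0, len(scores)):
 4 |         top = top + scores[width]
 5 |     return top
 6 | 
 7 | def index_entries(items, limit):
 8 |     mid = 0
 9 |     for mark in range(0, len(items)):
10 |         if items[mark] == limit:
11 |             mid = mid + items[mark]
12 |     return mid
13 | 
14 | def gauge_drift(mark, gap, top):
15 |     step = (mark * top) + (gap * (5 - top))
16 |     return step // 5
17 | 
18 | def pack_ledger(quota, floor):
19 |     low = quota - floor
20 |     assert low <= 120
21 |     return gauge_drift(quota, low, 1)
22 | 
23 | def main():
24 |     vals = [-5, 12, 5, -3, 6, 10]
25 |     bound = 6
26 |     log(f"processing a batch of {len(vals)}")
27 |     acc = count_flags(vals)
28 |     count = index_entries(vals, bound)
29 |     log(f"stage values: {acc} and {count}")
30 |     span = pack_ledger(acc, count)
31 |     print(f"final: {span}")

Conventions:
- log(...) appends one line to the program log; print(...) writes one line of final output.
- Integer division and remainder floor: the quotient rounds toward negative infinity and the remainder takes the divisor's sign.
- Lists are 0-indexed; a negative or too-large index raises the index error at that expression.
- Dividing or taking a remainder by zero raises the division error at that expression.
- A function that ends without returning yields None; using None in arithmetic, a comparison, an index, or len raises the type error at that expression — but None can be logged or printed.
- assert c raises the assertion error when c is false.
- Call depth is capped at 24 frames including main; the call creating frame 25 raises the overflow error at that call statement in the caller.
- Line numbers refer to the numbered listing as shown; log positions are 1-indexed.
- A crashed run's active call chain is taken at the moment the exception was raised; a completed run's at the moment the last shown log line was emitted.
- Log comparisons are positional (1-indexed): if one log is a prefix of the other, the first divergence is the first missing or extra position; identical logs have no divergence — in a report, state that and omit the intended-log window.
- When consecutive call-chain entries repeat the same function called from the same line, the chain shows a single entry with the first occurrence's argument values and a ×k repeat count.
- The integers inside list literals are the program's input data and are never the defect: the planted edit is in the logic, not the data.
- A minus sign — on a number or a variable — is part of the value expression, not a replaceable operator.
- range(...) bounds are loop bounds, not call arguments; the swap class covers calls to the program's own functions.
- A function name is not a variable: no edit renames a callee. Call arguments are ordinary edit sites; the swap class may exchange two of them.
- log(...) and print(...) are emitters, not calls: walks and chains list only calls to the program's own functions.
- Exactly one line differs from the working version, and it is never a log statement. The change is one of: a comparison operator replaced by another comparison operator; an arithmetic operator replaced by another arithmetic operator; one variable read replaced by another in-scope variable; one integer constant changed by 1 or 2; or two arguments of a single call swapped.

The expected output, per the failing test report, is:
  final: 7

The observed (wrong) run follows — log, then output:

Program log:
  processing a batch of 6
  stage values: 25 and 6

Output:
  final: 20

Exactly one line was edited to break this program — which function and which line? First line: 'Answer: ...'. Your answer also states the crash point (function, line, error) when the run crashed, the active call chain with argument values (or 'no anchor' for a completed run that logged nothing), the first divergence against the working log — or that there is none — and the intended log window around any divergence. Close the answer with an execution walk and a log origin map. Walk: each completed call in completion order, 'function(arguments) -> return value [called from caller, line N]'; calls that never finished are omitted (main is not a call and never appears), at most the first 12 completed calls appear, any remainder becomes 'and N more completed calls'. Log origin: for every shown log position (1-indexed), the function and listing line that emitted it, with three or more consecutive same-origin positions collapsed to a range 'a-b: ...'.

Answer: the defect is in index_entries at line 10.
Core observation: Position 2 is the first bad log line: 'stage values: 25 and 6' should read 'stage values: 25 and 22'.
Call chain: main.
First divergence: position 2 — shown 'stage values: 25 and 6', intended 'stage values: 25 and 22'.
Intended log window:
  1: processing a batch of 6
  2: stage values: 25 and 22
Execution walk:
  count_flags([-5, 12, 5, -3, 6, 10]) -> 25  [called from main, line 27]
  index_entries([-5, 12, 5, -3, 6, 10], 6) -> 6  [called from main, line 28]
  gauge_drift(25, 19, 1) -> 20  [called from pack_ledger, line 21]
  pack_ledger(25, 6) -> 20  [called from main, line 30]
Log origin:
  1: logged in main at line 26
  2: logged in main at line 29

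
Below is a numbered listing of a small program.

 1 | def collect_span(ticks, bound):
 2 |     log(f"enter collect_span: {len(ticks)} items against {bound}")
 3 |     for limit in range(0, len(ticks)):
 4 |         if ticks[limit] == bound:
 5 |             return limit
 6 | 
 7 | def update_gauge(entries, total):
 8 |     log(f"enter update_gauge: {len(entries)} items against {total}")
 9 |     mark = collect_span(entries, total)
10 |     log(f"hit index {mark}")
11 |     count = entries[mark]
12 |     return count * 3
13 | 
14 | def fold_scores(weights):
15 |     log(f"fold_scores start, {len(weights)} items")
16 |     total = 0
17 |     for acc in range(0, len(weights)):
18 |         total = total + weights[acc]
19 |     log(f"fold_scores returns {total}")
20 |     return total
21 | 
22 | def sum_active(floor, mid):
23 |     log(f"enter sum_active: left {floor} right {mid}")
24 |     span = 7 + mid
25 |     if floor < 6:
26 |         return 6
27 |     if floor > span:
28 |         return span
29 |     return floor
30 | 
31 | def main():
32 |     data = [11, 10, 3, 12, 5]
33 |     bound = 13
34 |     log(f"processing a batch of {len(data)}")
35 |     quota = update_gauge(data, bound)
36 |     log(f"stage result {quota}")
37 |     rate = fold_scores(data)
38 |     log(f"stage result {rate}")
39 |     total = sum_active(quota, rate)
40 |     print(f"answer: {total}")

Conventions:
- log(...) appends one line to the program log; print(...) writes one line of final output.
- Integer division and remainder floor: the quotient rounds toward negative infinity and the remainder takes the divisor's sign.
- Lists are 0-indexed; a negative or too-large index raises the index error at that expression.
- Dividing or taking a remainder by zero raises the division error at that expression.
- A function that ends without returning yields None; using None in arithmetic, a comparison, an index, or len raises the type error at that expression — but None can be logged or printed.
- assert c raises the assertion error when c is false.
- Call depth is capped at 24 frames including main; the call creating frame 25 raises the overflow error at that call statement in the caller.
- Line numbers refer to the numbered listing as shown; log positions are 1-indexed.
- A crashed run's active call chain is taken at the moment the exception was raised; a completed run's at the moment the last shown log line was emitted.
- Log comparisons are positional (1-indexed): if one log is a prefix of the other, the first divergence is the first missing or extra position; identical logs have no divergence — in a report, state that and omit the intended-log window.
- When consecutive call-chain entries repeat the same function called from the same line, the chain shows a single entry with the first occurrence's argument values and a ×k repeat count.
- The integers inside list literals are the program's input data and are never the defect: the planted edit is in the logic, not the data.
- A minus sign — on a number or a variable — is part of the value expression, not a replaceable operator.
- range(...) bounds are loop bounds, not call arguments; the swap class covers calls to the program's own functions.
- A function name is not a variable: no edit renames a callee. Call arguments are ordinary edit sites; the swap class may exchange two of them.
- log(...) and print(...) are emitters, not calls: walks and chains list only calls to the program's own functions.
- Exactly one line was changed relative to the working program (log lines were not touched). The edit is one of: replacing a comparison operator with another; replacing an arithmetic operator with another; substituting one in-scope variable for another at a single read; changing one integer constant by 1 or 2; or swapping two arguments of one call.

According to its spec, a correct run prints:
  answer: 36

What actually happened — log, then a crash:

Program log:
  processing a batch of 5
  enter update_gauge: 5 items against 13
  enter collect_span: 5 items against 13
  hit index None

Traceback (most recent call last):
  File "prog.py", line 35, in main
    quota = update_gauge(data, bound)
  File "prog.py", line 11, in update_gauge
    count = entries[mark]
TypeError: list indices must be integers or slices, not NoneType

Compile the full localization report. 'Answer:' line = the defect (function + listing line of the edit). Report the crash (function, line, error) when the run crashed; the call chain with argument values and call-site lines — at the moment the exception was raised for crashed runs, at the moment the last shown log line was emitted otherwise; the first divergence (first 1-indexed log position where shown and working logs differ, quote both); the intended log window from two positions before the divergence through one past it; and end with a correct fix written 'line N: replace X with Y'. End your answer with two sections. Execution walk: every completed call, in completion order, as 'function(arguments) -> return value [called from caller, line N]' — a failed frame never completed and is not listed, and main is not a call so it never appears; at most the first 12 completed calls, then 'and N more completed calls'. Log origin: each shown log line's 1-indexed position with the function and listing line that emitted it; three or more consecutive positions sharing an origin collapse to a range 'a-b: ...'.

Answer: the defect is in main at line 33.
The tell: At log position 2 the runs split — shown 'enter update_gauge: 5 items against 13', but the working version logs 'enter update_gauge: 5 items against 12'.
Crash: update_gauge, line 11, TypeError.
Call chain: main -> update_gauge([11, 10, 3, 12, 5], 13) (called at line 35).
First divergence: position 2 — shown 'enter update_gauge: 5 items against 13', intended 'enter update_gauge: 5 items against 12'.
Intended log window:
  1: processing a batch of 5
  2: enter update_gauge: 5 items against 12
  3: enter collect_span: 5 items against 12
Execution walk:
  collect_span([11, 10, 3, 12, 5], 13) -> None  [called from update_gauge, line 9]
Log line origins:
  1: logged in main at line 34
  2: logged in update_gauge at line 8
  3: logged in collect_span at line 2
  4: logged in update_gauge at line 10
A correct fix: line 33: replace `13` with `12`.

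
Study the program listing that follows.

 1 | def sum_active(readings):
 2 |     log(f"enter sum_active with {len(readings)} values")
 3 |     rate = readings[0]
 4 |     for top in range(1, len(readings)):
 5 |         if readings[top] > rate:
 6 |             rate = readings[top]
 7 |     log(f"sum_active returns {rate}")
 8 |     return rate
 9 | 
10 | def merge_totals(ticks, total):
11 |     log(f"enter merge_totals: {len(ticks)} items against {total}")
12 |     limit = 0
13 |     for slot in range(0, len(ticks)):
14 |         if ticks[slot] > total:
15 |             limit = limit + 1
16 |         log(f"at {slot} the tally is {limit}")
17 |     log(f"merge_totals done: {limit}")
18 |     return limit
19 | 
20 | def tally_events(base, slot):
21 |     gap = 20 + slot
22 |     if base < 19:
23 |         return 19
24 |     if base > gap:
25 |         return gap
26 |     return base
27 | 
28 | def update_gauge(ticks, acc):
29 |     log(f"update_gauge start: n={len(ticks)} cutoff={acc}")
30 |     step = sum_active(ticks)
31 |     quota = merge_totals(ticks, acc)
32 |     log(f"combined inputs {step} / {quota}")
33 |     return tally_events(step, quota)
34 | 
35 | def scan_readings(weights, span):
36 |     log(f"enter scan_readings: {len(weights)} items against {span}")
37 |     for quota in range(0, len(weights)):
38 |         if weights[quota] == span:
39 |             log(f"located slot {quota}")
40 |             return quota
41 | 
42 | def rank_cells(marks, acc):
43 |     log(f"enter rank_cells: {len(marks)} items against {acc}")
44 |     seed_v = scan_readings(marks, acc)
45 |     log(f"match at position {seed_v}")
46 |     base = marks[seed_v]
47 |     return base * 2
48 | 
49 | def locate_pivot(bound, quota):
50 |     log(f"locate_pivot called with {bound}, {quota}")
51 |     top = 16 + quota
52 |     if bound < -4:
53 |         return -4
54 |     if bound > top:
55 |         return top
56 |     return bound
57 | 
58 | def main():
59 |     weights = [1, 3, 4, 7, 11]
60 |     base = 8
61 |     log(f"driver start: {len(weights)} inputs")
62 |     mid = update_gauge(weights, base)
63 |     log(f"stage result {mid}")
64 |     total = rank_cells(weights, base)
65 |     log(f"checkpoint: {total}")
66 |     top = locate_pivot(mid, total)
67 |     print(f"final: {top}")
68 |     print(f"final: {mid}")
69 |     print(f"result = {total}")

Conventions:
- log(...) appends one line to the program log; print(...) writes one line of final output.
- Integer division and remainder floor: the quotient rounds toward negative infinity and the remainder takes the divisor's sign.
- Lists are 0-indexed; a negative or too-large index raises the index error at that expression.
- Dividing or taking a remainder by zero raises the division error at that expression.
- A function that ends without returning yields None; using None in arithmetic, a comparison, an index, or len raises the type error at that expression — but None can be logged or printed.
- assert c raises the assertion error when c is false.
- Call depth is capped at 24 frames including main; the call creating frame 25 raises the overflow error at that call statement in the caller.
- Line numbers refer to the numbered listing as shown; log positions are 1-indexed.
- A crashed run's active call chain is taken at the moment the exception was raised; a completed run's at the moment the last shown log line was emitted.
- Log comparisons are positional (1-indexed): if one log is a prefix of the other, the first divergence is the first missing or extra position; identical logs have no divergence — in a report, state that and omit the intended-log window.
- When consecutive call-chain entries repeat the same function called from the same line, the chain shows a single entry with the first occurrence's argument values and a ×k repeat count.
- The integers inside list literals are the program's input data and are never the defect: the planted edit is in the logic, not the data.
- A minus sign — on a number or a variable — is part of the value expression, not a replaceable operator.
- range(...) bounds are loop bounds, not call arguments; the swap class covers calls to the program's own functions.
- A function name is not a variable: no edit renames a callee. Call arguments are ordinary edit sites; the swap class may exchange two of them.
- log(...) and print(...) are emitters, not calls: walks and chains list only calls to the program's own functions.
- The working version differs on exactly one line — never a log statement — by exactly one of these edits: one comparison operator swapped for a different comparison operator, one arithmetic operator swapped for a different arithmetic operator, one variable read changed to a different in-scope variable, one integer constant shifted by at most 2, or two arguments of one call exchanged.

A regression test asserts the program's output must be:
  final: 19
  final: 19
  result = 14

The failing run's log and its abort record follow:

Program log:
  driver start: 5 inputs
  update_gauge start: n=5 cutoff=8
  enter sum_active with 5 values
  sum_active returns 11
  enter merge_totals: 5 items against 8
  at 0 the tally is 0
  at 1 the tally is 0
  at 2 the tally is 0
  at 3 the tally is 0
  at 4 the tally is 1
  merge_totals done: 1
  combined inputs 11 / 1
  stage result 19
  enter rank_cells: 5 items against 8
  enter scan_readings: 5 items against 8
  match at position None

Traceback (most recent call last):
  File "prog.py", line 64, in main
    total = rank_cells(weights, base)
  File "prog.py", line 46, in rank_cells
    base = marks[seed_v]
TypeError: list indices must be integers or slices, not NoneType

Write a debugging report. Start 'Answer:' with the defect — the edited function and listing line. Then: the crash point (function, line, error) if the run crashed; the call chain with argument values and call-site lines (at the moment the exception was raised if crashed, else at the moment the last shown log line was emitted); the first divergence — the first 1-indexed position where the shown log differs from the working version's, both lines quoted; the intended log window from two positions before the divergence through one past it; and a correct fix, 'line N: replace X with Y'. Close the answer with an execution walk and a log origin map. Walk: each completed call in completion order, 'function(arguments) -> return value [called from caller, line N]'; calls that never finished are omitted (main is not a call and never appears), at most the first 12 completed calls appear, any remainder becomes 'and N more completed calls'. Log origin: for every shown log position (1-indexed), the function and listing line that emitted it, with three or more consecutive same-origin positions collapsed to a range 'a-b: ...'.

Answer: the defect is in main at line 60.
The tell: Everything matches until log position 2, which reads 'update_gauge start: n=5 cutoff=8' in place of 'update_gauge start: n=5 cutoff=7'.
Crash: rank_cells, line 46, TypeError.
Call chain: main -> rank_cells([1, 3, 4, 7, 11], 8) (called at line 64).
First divergence: at position 2 the run shows 'update_gauge start: n=5 cutoff=8' where the working version logs 'update_gauge start: n=5 cutoff=7'.
Intended log window:
  1: driver start: 5 inputs
  2: update_gauge start: n=5 cutoff=7
  3: enter sum_active with 5 values
Execution walk:
  sum_active([1, 3, 4, 7, 11]) -> 11  [called from update_gauge, line 30]
  merge_totals([1, 3, 4, 7, 11], 8) -> 1  [called from update_gauge, line 31]
  tally_events(11, 1) -> 19  [called from update_gauge, line 33]
  update_gauge([1, 3, 4, 7, 11], 8) -> 19  [called from main, line 62]
  scan_readings([1, 3, 4, 7, 11], 8) -> None  [called from rank_cells, line 44]
Log origin:
  1 — main, line 61
  2 — update_gauge, line 29
  3 — sum_active, line 2
  4 — sum_active, line 7
  5 — merge_totals, line 11
  6-10 — merge_totals, line 16
  11 — merge_totals, line 17
  12 — update_gauge, line 32
  13 — main, line 63
  14 — rank_cells, line 43
  15 — scan_readings, line 36
  16 — rank_cells, line 45
A correct fix: line 60: replace `8` with `7`.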